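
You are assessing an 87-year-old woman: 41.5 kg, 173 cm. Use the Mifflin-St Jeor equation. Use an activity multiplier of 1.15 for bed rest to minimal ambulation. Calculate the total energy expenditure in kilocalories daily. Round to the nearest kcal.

Mifflin-St Jeor (female): BMR = 10(41.5) + 6.25(173) − 5(87) − 161 = 415 + 1081.25 − 435 − 161 = 900.25 kcal/day.
TEE = BMR × activity factor = 900.25 × 1.15 = 1035.2875 kcal/day.

1035 kilocalories daily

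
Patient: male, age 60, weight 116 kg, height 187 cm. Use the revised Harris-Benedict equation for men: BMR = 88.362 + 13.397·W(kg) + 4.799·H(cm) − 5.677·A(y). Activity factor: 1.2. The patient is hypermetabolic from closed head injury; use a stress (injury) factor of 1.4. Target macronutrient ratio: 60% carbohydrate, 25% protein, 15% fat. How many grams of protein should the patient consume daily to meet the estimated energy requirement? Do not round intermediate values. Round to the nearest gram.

231 g/day

Harris-Benedict: BMR = 88.362 + 13.397(116) + 4.799(187) − 5.677(60) = 2199.207 kcal/day.
TEE = 2199.207 × 1.2 = 2639.0484 kcal/day.
With stress factor 1.4: 2639.0484 × 1.4 = 3694.6678 kcal/day.
Protein energy = 25% × 3694.6678 = 923.6669 kcal.
Protein = 923.6669 ÷ 4 kcal/g = 230.9167 g.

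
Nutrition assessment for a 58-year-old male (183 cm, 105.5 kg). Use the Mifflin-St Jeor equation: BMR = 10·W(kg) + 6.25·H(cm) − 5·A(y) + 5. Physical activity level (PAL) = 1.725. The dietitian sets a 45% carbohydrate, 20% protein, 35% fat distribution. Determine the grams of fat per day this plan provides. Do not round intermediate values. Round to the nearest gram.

128 g/day

Mifflin-St Jeor (male): BMR = 10(105.5) + 6.25(183) − 5(58) + 5 = 1055 + 1143.75 − 290 + 5 = 1913.75 kcal/day.
TEE = 1913.75 × 1.725 = 3301.2188 kcal/day.
Fat energy = 35% × 3301.2188 = 1155.4266 kcal.
Fat = 1155.4266 ÷ 9 kcal/g = 128.3807 g.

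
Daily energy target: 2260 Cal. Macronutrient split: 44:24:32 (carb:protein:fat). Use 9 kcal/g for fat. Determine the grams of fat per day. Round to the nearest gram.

Fat energy = 32% × 2260 = 723.2 kcal.
At 9 kcal/g: 723.2 ÷ 9 = 80.3556 g.

80 g/day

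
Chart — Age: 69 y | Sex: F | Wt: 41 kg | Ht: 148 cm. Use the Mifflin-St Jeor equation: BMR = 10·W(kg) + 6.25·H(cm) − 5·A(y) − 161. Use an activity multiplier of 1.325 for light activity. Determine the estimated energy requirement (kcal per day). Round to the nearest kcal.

1098 kcal per day

Mifflin-St Jeor (female): BMR = 10(41) + 6.25(148) − 5(69) − 161 = 410 + 925 − 345 − 161 = 829 kcal/day.
TEE = BMR × activity factor = 829 × 1.325 = 1098.425 kcal/day.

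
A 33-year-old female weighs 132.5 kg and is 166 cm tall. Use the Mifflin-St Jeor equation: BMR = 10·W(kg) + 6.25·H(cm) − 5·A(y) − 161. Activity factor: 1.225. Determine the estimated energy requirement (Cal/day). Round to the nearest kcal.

Mifflin-St Jeor (female): BMR = 10(132.5) + 6.25(166) − 5(33) − 161 = 1325 + 1037.5 − 165 − 161 = 2036.5 kcal/day.
TEE = BMR × activity factor = 2036.5 × 1.225 = 2494.7125 kcal/day.

2495 Cal/day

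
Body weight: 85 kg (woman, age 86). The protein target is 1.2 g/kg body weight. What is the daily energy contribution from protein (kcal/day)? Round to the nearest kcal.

408 kcal/day

Protein = 1.2 g/kg × 85 kg = 102 g/day.
Protein energy = 102 g × 4 kcal/g = 408 kcal/day.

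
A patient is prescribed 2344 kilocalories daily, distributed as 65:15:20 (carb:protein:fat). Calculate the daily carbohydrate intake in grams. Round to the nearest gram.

Carbohydrate energy = 65% × 2344 = 1523.6 kcal.
At 4 kcal/g: 1523.6 ÷ 4 = 380.9 g.

381 g/day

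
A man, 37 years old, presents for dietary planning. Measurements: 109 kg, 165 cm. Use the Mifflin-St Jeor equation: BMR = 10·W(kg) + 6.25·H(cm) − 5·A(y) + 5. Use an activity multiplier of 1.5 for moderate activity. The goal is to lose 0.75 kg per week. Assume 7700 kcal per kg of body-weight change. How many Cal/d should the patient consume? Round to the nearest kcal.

Mifflin-St Jeor (male): BMR = 10(109) + 6.25(165) − 5(37) + 5 = 1090 + 1031.25 − 185 + 5 = 1941.25 kcal/day.
TEE = 1941.25 × 1.5 = 2911.875 kcal/day.
Required daily deficit = 0.75 × 7700 ÷ 7 = 825 kcal/day.
Target intake = 2911.875 − 825 = 2086.875 kcal/day.

2087 Cal/d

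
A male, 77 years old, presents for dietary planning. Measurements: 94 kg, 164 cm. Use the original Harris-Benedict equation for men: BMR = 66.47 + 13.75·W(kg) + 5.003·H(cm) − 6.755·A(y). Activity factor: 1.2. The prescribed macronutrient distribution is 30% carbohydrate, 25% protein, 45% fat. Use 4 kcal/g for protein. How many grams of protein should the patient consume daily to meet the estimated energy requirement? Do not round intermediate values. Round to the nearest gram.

Harris-Benedict: BMR = 66.47 + 13.75(94) + 5.003(164) − 6.755(77) = 1659.327 kcal/day.
TEE = 1659.327 × 1.2 = 1991.1924 kcal/day.
Protein energy = 25% × 1991.1924 = 497.7981 kcal.
Protein = 497.7981 ÷ 4 kcal/g = 124.4495 g.

124 g/day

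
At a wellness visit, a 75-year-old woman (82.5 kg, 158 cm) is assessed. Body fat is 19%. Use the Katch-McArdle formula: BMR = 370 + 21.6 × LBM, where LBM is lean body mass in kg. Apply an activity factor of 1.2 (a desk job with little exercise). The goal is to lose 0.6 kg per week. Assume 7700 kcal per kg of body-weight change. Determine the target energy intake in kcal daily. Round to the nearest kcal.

LBM = 82.5 × (1 − 0.19) = 66.825 kg. Katch-McArdle: BMR = 370 + 21.6 × 66.825 = 1813.42 kcal/day.
TEE = 1813.42 × 1.2 = 2176.104 kcal/day.
Required daily deficit = 0.6 × 7700 ÷ 7 = 660 kcal/day.
Target intake = 2176.104 − 660 = 1516.104 kcal/day.

1516 kcal daily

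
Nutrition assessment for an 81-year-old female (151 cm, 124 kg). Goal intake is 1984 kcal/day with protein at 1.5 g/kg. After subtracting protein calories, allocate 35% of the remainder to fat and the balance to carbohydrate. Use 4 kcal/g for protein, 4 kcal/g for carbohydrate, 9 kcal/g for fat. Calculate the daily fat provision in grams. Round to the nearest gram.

48 g/day

Protein = 1.5 × 124 = 186 g → 186 × 4 = 744 kcal.
Non-protein calories = 1984 − 744 = 1240 kcal.
Fat: 35% × 1240 = 434 kcal; carbohydrate: 806 kcal.
Fat: 434 kcal ÷ 9 kcal/g = 48.2222 g.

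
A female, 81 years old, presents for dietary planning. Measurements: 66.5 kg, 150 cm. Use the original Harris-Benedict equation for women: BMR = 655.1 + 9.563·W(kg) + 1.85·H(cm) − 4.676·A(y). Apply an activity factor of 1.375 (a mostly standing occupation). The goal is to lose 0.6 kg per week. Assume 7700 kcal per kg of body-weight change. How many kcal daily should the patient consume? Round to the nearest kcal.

976 kcal daily

Harris-Benedict: BMR = 655.1 + 9.563(66.5) + 1.85(150) − 4.676(81) = 1189.7835 kcal/day.
TEE = 1189.7835 × 1.375 = 1635.9523 kcal/day.
Required daily deficit = 0.6 × 7700 ÷ 7 = 660 kcal/day.
Target intake = 1635.9523 − 660 = 975.9523 kcal/day.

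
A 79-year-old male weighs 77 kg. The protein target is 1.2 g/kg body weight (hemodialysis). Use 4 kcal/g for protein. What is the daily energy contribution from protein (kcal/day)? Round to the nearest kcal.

370 kcal/day

Protein = 1.2 g/kg × 77 kg = 92.4 g/day.
Protein energy = 92.4 g × 4 kcal/g = 369.6 kcal/day.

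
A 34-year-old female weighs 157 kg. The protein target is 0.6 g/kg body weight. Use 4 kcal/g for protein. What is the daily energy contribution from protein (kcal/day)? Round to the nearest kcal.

Protein = 0.6 g/kg × 157 kg = 94.2 g/day.
Protein energy = 94.2 g × 4 kcal/g = 376.8 kcal/day.

377 kcal/day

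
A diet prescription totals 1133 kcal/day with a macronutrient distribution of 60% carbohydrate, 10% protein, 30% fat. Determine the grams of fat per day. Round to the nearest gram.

38 g/day

Fat energy = 30% × 1133 = 339.9 kcal.
At 9 kcal/g: 339.9 ÷ 9 = 37.7667 g.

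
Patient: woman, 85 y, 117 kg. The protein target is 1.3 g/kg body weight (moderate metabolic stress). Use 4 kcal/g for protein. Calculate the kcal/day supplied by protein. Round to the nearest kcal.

608 kcal/day

Protein = 1.3 g/kg × 117 kg = 152.1 g/day.
Protein energy = 152.1 g × 4 kcal/g = 608.4 kcal/day.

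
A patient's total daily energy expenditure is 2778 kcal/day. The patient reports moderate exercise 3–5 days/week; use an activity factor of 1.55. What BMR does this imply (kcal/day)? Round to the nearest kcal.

1792 kcal/day

BMR = TEE ÷ activity factor = 2778 ÷ 1.55 = 1792.2581 kcal/day.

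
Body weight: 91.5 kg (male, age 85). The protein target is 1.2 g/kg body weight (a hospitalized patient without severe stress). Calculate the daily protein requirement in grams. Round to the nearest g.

110 g/day

Protein = 1.2 g/kg × 91.5 kg = 109.8 g/day.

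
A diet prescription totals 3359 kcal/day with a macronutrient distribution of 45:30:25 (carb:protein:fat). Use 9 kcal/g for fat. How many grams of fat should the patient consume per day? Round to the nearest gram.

93 g/day

Fat energy = 25% × 3359 = 839.75 kcal.
At 9 kcal/g: 839.75 ÷ 9 = 93.3056 g.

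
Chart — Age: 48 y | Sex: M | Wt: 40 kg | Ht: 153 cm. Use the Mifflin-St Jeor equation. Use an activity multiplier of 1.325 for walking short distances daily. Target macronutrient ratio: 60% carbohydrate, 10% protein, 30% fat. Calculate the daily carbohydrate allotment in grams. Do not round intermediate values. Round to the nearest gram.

223 g/day

Mifflin-St Jeor (male): BMR = 10(40) + 6.25(153) − 5(48) + 5 = 400 + 956.25 − 240 + 5 = 1121.25 kcal/day.
TEE = 1121.25 × 1.325 = 1485.6563 kcal/day.
Carbohydrate energy = 60% × 1485.6563 = 891.3938 kcal.
Carbohydrate = 891.3938 ÷ 4 kcal/g = 222.8484 g.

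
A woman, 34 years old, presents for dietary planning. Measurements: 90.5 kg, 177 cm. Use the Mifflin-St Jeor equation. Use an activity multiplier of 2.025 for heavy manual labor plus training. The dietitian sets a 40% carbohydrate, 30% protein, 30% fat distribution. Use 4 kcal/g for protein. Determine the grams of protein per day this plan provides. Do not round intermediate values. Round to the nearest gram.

255 g/day

Mifflin-St Jeor (female): BMR = 10(90.5) + 6.25(177) − 5(34) − 161 = 905 + 1106.25 − 170 − 161 = 1680.25 kcal/day.
TEE = 1680.25 × 2.025 = 3402.5063 kcal/day.
Protein energy = 30% × 3402.5063 = 1020.7519 kcal.
Protein = 1020.7519 ÷ 4 kcal/g = 255.188 g.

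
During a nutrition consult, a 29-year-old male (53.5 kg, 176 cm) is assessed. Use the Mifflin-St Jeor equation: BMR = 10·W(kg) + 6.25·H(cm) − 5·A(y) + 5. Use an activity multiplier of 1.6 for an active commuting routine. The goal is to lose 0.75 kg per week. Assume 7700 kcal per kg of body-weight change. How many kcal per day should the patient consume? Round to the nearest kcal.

1567 kcal per day

Mifflin-St Jeor (male): BMR = 10(53.5) + 6.25(176) − 5(29) + 5 = 535 + 1100 − 145 + 5 = 1495 kcal/day.
TEE = 1495 × 1.6 = 2392 kcal/day.
Required daily deficit = 0.75 × 7700 ÷ 7 = 825 kcal/day.
Target intake = 2392 − 825 = 1567 kcal/day.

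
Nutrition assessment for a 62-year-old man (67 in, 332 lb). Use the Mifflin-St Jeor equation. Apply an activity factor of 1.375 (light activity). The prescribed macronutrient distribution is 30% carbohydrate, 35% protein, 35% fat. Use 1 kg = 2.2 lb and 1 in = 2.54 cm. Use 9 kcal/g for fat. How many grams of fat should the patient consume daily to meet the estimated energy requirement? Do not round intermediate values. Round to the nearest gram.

121 g/day

Convert to metric: weight = 332 ÷ 2.2 = 150.9091 kg; height = 67 × 2.54 = 170.18 cm.
Mifflin-St Jeor (male): BMR = 10(150.9091) + 6.25(170.18) − 5(62) + 5 = 1509.0909 + 1063.625 − 310 + 5 = 2267.7159 kcal/day.
TEE = 2267.7159 × 1.375 = 3118.1094 kcal/day.
Fat energy = 35% × 3118.1094 = 1091.3383 kcal.
Fat = 1091.3383 ÷ 9 kcal/g = 121.2598 g.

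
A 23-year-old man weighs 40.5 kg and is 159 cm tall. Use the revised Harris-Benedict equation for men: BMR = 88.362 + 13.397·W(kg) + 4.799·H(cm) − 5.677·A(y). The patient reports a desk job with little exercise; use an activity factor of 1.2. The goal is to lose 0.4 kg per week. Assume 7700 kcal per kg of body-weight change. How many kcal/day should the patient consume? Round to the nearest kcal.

1076 kcal/day

Harris-Benedict: BMR = 88.362 + 13.397(40.5) + 4.799(159) − 5.677(23) = 1263.4105 kcal/day.
TEE = 1263.4105 × 1.2 = 1516.0926 kcal/day.
Required daily deficit = 0.4 × 7700 ÷ 7 = 440 kcal/day.
Target intake = 1516.0926 − 440 = 1076.0926 kcal/day.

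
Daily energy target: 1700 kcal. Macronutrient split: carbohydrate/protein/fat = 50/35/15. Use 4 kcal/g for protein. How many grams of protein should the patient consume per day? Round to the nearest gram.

149 g/day

Protein energy = 35% × 1700 = 595 kcal.
At 4 kcal/g: 595 ÷ 4 = 148.75 g.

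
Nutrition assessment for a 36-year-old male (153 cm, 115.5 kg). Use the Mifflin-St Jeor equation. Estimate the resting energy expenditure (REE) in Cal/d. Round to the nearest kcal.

Mifflin-St Jeor (male): BMR = 10(115.5) + 6.25(153) − 5(36) + 5 = 1155 + 956.25 − 180 + 5 = 1936.25 kcal/day.

1936 Cal/d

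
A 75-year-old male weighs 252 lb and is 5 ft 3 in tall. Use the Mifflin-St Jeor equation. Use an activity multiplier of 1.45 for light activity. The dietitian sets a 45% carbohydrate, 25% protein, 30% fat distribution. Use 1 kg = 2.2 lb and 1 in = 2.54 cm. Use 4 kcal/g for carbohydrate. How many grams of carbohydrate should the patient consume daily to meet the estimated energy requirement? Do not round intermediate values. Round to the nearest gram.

290 g/day

Convert to metric: weight = 252 ÷ 2.2 = 114.5455 kg; height = (5×12 + 3) × 2.54 = 63 × 2.54 = 160.02 cm.
Mifflin-St Jeor (male): BMR = 10(114.5455) + 6.25(160.02) − 5(75) + 5 = 1145.4545 + 1000.125 − 375 + 5 = 1775.5795 kcal/day.
TEE = 1775.5795 × 1.45 = 2574.5903 kcal/day.
Carbohydrate energy = 45% × 2574.5903 = 1158.5657 kcal.
Carbohydrate = 1158.5657 ÷ 4 kcal/g = 289.6414 g.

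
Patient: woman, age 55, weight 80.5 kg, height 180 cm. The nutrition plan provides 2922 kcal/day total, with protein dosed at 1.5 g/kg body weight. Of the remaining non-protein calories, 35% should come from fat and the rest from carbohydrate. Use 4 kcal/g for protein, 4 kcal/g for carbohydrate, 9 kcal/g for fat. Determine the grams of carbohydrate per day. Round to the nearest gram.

396 g/day

Protein = 1.5 × 80.5 = 120.75 g → 120.75 × 4 = 483 kcal.
Non-protein calories = 2922 − 483 = 2439 kcal.
Fat: 35% × 2439 = 853.65 kcal; carbohydrate: 1585.35 kcal.
Carbohydrate: 1585.35 kcal ÷ 4 kcal/g = 396.3375 g.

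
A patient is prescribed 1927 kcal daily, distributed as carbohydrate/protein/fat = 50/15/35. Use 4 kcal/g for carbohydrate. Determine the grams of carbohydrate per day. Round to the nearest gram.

Carbohydrate energy = 50% × 1927 = 963.5 kcal.
At 4 kcal/g: 963.5 ÷ 4 = 240.875 g.

241 g/day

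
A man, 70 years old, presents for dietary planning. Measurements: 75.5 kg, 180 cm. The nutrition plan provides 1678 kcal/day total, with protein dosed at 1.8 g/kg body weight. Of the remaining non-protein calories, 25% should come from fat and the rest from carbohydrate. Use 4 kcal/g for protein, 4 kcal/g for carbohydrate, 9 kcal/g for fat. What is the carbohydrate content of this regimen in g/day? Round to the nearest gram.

213 g/day

Protein = 1.8 × 75.5 = 135.9 g → 135.9 × 4 = 543.6 kcal.
Non-protein calories = 1678 − 543.6 = 1134.4 kcal.
Fat: 25% × 1134.4 = 283.6 kcal; carbohydrate: 850.8 kcal.
Carbohydrate: 850.8 kcal ÷ 4 kcal/g = 212.7 g.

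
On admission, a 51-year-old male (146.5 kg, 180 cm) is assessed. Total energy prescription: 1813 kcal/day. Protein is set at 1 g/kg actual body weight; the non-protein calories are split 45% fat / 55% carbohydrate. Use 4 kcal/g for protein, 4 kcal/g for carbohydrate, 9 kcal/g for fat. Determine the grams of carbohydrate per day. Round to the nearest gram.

169 g/day

Protein = 1 × 146.5 = 146.5 g → 146.5 × 4 = 586 kcal.
Non-protein calories = 1813 − 586 = 1227 kcal.
Fat: 45% × 1227 = 552.15 kcal; carbohydrate: 674.85 kcal.
Carbohydrate: 674.85 kcal ÷ 4 kcal/g = 168.7125 g.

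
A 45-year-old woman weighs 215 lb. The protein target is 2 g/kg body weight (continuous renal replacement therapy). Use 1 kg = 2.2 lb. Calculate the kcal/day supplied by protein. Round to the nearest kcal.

Weight in kg = 215 ÷ 2.2 = 97.7273 kg.
Protein = 2 g/kg × 97.7273 kg = 195.4545 g/day.
Protein energy = 195.4545 g × 4 kcal/g = 781.8182 kcal/day.

782 kcal/day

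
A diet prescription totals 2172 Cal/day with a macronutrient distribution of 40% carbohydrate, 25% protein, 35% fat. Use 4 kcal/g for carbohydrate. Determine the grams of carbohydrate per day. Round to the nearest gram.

Carbohydrate energy = 40% × 2172 = 868.8 kcal.
At 4 kcal/g: 868.8 ÷ 4 = 217.2 g.

217 g/day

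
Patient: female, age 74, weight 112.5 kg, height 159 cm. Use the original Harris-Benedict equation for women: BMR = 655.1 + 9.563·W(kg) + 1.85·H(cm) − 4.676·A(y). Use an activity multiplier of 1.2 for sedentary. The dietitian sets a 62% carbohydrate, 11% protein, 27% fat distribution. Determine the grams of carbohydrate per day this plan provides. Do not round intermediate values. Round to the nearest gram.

Harris-Benedict: BMR = 655.1 + 9.563(112.5) + 1.85(159) − 4.676(74) = 1679.0635 kcal/day.
TEE = 1679.0635 × 1.2 = 2014.8762 kcal/day.
Carbohydrate energy = 62% × 2014.8762 = 1249.2232 kcal.
Carbohydrate = 1249.2232 ÷ 4 kcal/g = 312.3058 g.

312 g/day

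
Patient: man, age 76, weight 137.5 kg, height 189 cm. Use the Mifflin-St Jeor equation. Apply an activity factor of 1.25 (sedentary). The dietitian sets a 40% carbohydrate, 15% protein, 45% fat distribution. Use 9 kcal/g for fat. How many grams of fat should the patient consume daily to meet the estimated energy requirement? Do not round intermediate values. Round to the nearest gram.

Mifflin-St Jeor (male): BMR = 10(137.5) + 6.25(189) − 5(76) + 5 = 1375 + 1181.25 − 380 + 5 = 2181.25 kcal/day.
TEE = 2181.25 × 1.25 = 2726.5625 kcal/day.
Fat energy = 45% × 2726.5625 = 1226.9531 kcal.
Fat = 1226.9531 ÷ 9 kcal/g = 136.3281 g.

136 g/day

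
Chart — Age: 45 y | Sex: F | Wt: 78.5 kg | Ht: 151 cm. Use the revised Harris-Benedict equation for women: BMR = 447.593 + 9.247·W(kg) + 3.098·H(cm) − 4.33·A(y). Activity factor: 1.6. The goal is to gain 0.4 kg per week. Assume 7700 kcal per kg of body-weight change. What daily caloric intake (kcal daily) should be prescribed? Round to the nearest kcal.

Harris-Benedict: BMR = 447.593 + 9.247(78.5) + 3.098(151) − 4.33(45) = 1446.4305 kcal/day.
TEE = 1446.4305 × 1.6 = 2314.2888 kcal/day.
Required daily surplus = 0.4 × 7700 ÷ 7 = 440 kcal/day.
Target intake = 2314.2888 + 440 = 2754.2888 kcal/day.

2754 kcal daily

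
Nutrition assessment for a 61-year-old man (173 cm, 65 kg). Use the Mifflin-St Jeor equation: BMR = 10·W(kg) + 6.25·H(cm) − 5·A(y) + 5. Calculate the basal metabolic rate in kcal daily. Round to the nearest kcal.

Mifflin-St Jeor (male): BMR = 10(65) + 6.25(173) − 5(61) + 5 = 650 + 1081.25 − 305 + 5 = 1431.25 kcal/day.

1431 kcal daily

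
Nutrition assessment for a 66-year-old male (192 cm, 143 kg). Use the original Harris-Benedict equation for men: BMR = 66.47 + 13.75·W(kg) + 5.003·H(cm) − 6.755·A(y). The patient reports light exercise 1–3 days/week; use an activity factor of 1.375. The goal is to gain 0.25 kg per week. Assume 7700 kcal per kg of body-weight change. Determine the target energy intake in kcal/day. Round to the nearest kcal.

Harris-Benedict: BMR = 66.47 + 13.75(143) + 5.003(192) − 6.755(66) = 2547.466 kcal/day.
TEE = 2547.466 × 1.375 = 3502.7658 kcal/day.
Required daily surplus = 0.25 × 7700 ÷ 7 = 275 kcal/day.
Target intake = 3502.7658 + 275 = 3777.7658 kcal/day.

3778 kcal/day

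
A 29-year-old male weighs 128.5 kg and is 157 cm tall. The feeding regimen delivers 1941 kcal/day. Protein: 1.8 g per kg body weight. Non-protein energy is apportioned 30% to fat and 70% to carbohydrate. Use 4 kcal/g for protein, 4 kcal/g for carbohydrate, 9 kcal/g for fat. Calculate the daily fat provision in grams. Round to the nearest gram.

34 g/day

Protein = 1.8 × 128.5 = 231.3 g → 231.3 × 4 = 925.2 kcal.
Non-protein calories = 1941 − 925.2 = 1015.8 kcal.
Fat: 30% × 1015.8 = 304.74 kcal; carbohydrate: 711.06 kcal.
Fat: 304.74 kcal ÷ 9 kcal/g = 33.86 g.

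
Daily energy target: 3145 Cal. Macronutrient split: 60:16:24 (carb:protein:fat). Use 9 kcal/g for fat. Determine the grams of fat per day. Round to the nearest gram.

84 g/day

Fat energy = 24% × 3145 = 754.8 kcal.
At 9 kcal/g: 754.8 ÷ 9 = 83.8667 g.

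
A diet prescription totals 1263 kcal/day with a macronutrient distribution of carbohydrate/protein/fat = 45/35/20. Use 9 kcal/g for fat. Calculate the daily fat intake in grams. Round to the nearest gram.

Fat energy = 20% × 1263 = 252.6 kcal.
At 9 kcal/g: 252.6 ÷ 9 = 28.0667 g.

28 g/day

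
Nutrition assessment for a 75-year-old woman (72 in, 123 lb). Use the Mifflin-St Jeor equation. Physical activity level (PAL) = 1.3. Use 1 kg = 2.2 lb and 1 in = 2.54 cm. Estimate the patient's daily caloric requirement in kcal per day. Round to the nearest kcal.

1516 kcal per day

Convert to metric: weight = 123 ÷ 2.2 = 55.9091 kg; height = 72 × 2.54 = 182.88 cm.
Mifflin-St Jeor (female): BMR = 10(55.9091) + 6.25(182.88) − 5(75) − 161 = 559.0909 + 1143 − 375 − 161 = 1166.0909 kcal/day.
TEE = BMR × activity factor = 1166.0909 × 1.3 = 1515.9182 kcal/day.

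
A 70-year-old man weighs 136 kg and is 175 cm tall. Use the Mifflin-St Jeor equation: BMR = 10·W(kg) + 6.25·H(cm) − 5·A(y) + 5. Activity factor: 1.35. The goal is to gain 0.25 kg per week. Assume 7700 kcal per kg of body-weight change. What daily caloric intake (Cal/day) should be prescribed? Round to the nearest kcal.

3122 Cal/day

Mifflin-St Jeor (male): BMR = 10(136) + 6.25(175) − 5(70) + 5 = 1360 + 1093.75 − 350 + 5 = 2108.75 kcal/day.
TEE = 2108.75 × 1.35 = 2846.8125 kcal/day.
Required daily surplus = 0.25 × 7700 ÷ 7 = 275 kcal/day.
Target intake = 2846.8125 + 275 = 3121.8125 kcal/day.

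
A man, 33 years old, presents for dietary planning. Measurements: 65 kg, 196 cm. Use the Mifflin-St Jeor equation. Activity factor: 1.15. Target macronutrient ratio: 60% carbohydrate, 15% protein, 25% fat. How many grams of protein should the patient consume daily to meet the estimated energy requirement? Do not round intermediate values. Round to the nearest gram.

Mifflin-St Jeor (male): BMR = 10(65) + 6.25(196) − 5(33) + 5 = 650 + 1225 − 165 + 5 = 1715 kcal/day.
TEE = 1715 × 1.15 = 1972.25 kcal/day.
Protein energy = 15% × 1972.25 = 295.8375 kcal.
Protein = 295.8375 ÷ 4 kcal/g = 73.9594 g.

74 g/day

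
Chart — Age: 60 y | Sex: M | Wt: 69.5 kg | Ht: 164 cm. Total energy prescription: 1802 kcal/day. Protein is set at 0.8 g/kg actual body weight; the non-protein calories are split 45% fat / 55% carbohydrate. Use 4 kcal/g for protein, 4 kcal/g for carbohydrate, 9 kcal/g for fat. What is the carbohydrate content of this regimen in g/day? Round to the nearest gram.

Protein = 0.8 × 69.5 = 55.6 g → 55.6 × 4 = 222.4 kcal.
Non-protein calories = 1802 − 222.4 = 1579.6 kcal.
Fat: 45% × 1579.6 = 710.82 kcal; carbohydrate: 868.78 kcal.
Carbohydrate: 868.78 kcal ÷ 4 kcal/g = 217.195 g.

217 g/day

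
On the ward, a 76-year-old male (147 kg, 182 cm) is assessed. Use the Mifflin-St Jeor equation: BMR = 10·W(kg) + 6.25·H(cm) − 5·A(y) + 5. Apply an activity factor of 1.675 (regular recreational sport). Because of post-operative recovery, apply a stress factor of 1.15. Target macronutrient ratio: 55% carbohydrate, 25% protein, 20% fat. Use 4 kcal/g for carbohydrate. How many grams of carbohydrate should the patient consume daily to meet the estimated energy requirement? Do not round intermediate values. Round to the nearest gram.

Mifflin-St Jeor (male): BMR = 10(147) + 6.25(182) − 5(76) + 5 = 1470 + 1137.5 − 380 + 5 = 2232.5 kcal/day.
TEE = 2232.5 × 1.675 = 3739.4375 kcal/day.
With stress factor 1.15: 3739.4375 × 1.15 = 4300.3531 kcal/day.
Carbohydrate energy = 55% × 4300.3531 = 2365.1942 kcal.
Carbohydrate = 2365.1942 ÷ 4 kcal/g = 591.2986 g.

591 g/day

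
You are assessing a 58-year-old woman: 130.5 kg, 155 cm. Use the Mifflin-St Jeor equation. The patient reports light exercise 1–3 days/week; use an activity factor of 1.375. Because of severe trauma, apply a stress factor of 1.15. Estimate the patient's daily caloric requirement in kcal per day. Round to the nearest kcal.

2882 kcal per day

Mifflin-St Jeor (female): BMR = 10(130.5) + 6.25(155) − 5(58) − 161 = 1305 + 968.75 − 290 − 161 = 1822.75 kcal/day.
TEE = BMR × activity factor = 1822.75 × 1.375 = 2506.2813 kcal/day.
Apply stress factor: 2506.2813 × 1.15 = 2882.2234 kcal/day.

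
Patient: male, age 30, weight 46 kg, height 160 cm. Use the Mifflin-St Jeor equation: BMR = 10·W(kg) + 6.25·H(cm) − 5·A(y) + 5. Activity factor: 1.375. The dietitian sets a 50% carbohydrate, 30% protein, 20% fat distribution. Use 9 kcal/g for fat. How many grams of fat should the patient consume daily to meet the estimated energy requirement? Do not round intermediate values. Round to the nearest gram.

Mifflin-St Jeor (male): BMR = 10(46) + 6.25(160) − 5(30) + 5 = 460 + 1000 − 150 + 5 = 1315 kcal/day.
TEE = 1315 × 1.375 = 1808.125 kcal/day.
Fat energy = 20% × 1808.125 = 361.625 kcal.
Fat = 361.625 ÷ 9 kcal/g = 40.1806 g.

40 g/day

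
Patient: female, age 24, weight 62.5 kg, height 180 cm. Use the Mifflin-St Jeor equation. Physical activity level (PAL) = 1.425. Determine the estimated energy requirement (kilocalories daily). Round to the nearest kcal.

2093 kilocalories daily

Mifflin-St Jeor (female): BMR = 10(62.5) + 6.25(180) − 5(24) − 161 = 625 + 1125 − 120 − 161 = 1469 kcal/day.
TEE = BMR × activity factor = 1469 × 1.425 = 2093.325 kcal/day.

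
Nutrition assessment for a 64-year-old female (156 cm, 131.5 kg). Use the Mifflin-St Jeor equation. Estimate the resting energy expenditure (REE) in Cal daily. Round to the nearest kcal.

1809 Cal daily

Mifflin-St Jeor (female): BMR = 10(131.5) + 6.25(156) − 5(64) − 161 = 1315 + 975 − 320 − 161 = 1809 kcal/day.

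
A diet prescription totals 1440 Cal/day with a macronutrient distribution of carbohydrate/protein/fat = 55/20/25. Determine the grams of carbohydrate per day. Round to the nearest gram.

198 g/day

Carbohydrate energy = 55% × 1440 = 792 kcal.
At 4 kcal/g: 792 ÷ 4 = 198 g.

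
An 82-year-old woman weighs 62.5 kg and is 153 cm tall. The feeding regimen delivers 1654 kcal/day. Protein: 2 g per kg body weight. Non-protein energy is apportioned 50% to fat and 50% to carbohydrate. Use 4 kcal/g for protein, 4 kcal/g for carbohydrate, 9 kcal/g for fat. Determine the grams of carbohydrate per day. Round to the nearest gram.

144 g/day

Protein = 2 × 62.5 = 125 g → 125 × 4 = 500 kcal.
Non-protein calories = 1654 − 500 = 1154 kcal.
Fat: 50% × 1154 = 577 kcal; carbohydrate: 577 kcal.
Carbohydrate: 577 kcal ÷ 4 kcal/g = 144.25 g.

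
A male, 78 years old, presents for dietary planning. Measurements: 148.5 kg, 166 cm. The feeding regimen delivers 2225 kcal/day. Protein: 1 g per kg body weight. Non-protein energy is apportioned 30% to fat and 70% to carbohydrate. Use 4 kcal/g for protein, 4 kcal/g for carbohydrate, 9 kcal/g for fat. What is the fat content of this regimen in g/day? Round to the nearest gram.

54 g/day

Protein = 1 × 148.5 = 148.5 g → 148.5 × 4 = 594 kcal.
Non-protein calories = 2225 − 594 = 1631 kcal.
Fat: 30% × 1631 = 489.3 kcal; carbohydrate: 1141.7 kcal.
Fat: 489.3 kcal ÷ 9 kcal/g = 54.3667 g.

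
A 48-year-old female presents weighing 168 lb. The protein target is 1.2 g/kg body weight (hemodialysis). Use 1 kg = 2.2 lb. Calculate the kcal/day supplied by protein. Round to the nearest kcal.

367 kcal/day

Weight in kg = 168 ÷ 2.2 = 76.3636 kg.
Protein = 1.2 g/kg × 76.3636 kg = 91.6364 g/day.
Protein energy = 91.6364 g × 4 kcal/g = 366.5455 kcal/day.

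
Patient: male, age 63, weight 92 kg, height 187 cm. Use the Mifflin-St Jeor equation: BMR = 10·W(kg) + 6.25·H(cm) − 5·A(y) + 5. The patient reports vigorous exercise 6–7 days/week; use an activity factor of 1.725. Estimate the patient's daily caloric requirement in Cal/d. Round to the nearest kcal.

3068 Cal/d

Mifflin-St Jeor (male): BMR = 10(92) + 6.25(187) − 5(63) + 5 = 920 + 1168.75 − 315 + 5 = 1778.75 kcal/day.
TEE = BMR × activity factor = 1778.75 × 1.725 = 3068.3438 kcal/day.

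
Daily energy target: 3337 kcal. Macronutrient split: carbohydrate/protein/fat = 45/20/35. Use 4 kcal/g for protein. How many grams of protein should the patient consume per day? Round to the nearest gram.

Protein energy = 20% × 3337 = 667.4 kcal.
At 4 kcal/g: 667.4 ÷ 4 = 166.85 g.

167 g/day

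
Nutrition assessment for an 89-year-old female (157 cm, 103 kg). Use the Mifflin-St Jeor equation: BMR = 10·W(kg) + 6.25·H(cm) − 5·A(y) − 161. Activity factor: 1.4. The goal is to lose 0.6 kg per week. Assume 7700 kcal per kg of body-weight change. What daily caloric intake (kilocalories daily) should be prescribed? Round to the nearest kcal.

1307 kilocalories daily

Mifflin-St Jeor (female): BMR = 10(103) + 6.25(157) − 5(89) − 161 = 1030 + 981.25 − 445 − 161 = 1405.25 kcal/day.
TEE = 1405.25 × 1.4 = 1967.35 kcal/day.
Required daily deficit = 0.6 × 7700 ÷ 7 = 660 kcal/day.
Target intake = 1967.35 − 660 = 1307.35 kcal/day.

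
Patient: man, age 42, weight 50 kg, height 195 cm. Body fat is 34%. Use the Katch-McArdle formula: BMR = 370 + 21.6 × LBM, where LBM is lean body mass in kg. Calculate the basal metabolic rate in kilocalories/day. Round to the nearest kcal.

1083 kilocalories/day

LBM = 50 × (1 − 0.34) = 33 kg. Katch-McArdle: BMR = 370 + 21.6 × 33 = 1082.8 kcal/day.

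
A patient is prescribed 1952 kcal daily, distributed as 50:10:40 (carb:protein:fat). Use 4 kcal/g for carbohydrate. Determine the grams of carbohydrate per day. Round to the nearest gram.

Carbohydrate energy = 50% × 1952 = 976 kcal.
At 4 kcal/g: 976 ÷ 4 = 244 g.

244 g/day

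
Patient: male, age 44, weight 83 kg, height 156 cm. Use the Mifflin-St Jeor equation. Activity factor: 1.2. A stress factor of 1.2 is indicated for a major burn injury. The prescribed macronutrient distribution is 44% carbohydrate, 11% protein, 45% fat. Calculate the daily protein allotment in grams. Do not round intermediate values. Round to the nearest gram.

Mifflin-St Jeor (male): BMR = 10(83) + 6.25(156) − 5(44) + 5 = 830 + 975 − 220 + 5 = 1590 kcal/day.
TEE = 1590 × 1.2 = 1908 kcal/day.
With stress factor 1.2: 1908 × 1.2 = 2289.6 kcal/day.
Protein energy = 11% × 2289.6 = 251.856 kcal.
Protein = 251.856 ÷ 4 kcal/g = 62.964 g.

63 g/day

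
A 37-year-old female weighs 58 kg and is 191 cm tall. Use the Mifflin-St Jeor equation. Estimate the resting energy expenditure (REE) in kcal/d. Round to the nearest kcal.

1428 kcal/d

Mifflin-St Jeor (female): BMR = 10(58) + 6.25(191) − 5(37) − 161 = 580 + 1193.75 − 185 − 161 = 1427.75 kcal/day.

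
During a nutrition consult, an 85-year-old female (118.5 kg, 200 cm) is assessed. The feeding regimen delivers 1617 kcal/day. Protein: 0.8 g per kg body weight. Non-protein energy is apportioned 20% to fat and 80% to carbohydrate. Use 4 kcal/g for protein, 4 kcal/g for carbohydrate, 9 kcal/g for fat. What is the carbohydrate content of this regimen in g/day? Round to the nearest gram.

Protein = 0.8 × 118.5 = 94.8 g → 94.8 × 4 = 379.2 kcal.
Non-protein calories = 1617 − 379.2 = 1237.8 kcal.
Fat: 20% × 1237.8 = 247.56 kcal; carbohydrate: 990.24 kcal.
Carbohydrate: 990.24 kcal ÷ 4 kcal/g = 247.56 g.

248 g/day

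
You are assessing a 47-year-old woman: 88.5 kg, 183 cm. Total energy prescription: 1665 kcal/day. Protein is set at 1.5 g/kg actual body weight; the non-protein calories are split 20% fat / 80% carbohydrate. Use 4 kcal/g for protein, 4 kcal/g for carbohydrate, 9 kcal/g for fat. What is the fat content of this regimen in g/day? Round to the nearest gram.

Protein = 1.5 × 88.5 = 132.75 g → 132.75 × 4 = 531 kcal.
Non-protein calories = 1665 − 531 = 1134 kcal.
Fat: 20% × 1134 = 226.8 kcal; carbohydrate: 907.2 kcal.
Fat: 226.8 kcal ÷ 9 kcal/g = 25.2 g.

25 g/day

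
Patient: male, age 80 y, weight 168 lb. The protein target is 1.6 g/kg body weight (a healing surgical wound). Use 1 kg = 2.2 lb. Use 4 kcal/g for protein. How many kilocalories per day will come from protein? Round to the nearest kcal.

Weight in kg = 168 ÷ 2.2 = 76.3636 kg.
Protein = 1.6 g/kg × 76.3636 kg = 122.1818 g/day.
Protein energy = 122.1818 g × 4 kcal/g = 488.7273 kcal/day.

489 kcal/day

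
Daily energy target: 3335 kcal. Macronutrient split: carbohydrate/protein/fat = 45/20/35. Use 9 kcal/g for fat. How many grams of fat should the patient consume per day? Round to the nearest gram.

130 g/day

Fat energy = 35% × 3335 = 1167.25 kcal.
At 9 kcal/g: 1167.25 ÷ 9 = 129.6944 g.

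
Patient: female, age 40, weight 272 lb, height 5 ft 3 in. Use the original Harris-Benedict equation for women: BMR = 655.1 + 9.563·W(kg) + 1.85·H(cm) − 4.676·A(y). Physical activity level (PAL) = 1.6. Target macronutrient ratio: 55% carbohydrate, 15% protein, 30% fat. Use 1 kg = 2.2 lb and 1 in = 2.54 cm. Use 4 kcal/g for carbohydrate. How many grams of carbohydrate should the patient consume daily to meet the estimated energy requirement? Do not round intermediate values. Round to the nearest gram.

428 g/day

Convert to metric: weight = 272 ÷ 2.2 = 123.6364 kg; height = (5×12 + 3) × 2.54 = 63 × 2.54 = 160.02 cm.
Harris-Benedict: BMR = 655.1 + 9.563(123.6364) + 1.85(160.02) − 4.676(40) = 1946.4315 kcal/day.
TEE = 1946.4315 × 1.6 = 3114.2905 kcal/day.
Carbohydrate energy = 55% × 3114.2905 = 1712.8598 kcal.
Carbohydrate = 1712.8598 ÷ 4 kcal/g = 428.2149 g.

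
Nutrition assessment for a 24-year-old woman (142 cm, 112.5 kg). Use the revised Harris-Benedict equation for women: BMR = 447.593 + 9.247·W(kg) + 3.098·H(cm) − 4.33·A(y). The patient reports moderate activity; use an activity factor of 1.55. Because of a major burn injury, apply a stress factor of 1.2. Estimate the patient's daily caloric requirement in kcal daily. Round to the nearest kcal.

3392 kcal daily

Harris-Benedict: BMR = 447.593 + 9.247(112.5) + 3.098(142) − 4.33(24) = 1823.8765 kcal/day.
TEE = BMR × activity factor = 1823.8765 × 1.55 = 2827.0086 kcal/day.
Apply stress factor: 2827.0086 × 1.2 = 3392.4103 kcal/day.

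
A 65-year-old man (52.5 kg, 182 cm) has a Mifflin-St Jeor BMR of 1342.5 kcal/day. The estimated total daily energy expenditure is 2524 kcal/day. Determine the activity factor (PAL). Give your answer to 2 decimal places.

Activity factor = TEE ÷ BMR = 2524 ÷ 1342.5 = 1.88.

1.88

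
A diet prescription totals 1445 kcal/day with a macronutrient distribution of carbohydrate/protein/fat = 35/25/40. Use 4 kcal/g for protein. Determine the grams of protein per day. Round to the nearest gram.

90 g/day

Protein energy = 25% × 1445 = 361.25 kcal.
At 4 kcal/g: 361.25 ÷ 4 = 90.3125 g.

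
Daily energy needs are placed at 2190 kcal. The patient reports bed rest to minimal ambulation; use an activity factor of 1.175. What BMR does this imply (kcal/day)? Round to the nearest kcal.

BMR = TEE ÷ activity factor = 2190 ÷ 1.175 = 1863.8298 kcal/day.

1864 kcal/day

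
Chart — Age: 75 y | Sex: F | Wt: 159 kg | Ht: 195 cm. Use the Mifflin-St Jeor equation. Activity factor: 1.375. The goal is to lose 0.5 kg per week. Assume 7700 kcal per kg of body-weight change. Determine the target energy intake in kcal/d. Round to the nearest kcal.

Mifflin-St Jeor (female): BMR = 10(159) + 6.25(195) − 5(75) − 161 = 1590 + 1218.75 − 375 − 161 = 2272.75 kcal/day.
TEE = 2272.75 × 1.375 = 3125.0313 kcal/day.
Required daily deficit = 0.5 × 7700 ÷ 7 = 550 kcal/day.
Target intake = 3125.0313 − 550 = 2575.0313 kcal/day.

2575 kcal/d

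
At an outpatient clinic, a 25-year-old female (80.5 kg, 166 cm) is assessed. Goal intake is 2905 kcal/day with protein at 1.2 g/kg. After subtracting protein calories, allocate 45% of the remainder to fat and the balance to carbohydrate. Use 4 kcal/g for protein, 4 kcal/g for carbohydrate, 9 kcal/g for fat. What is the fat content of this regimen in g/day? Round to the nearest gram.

Protein = 1.2 × 80.5 = 96.6 g → 96.6 × 4 = 386.4 kcal.
Non-protein calories = 2905 − 386.4 = 2518.6 kcal.
Fat: 45% × 2518.6 = 1133.37 kcal; carbohydrate: 1385.23 kcal.
Fat: 1133.37 kcal ÷ 9 kcal/g = 125.93 g.

126 g/day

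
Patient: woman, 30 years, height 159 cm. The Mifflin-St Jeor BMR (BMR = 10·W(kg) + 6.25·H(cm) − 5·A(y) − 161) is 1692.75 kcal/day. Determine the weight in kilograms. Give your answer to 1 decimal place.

101.0 kg

1692.75 = 10·W + 6.25(159) − 5(30) − 161
10·W = 1692.75 − 682.75 = 1010, so W = 101 kg.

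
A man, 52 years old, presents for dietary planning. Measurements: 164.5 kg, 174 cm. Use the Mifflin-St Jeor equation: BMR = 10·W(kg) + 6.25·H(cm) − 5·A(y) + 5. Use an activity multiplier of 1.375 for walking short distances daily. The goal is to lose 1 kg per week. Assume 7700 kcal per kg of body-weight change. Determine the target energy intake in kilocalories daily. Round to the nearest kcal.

Mifflin-St Jeor (male): BMR = 10(164.5) + 6.25(174) − 5(52) + 5 = 1645 + 1087.5 − 260 + 5 = 2477.5 kcal/day.
TEE = 2477.5 × 1.375 = 3406.5625 kcal/day.
Required daily deficit = 1 × 7700 ÷ 7 = 1100 kcal/day.
Target intake = 3406.5625 − 1100 = 2306.5625 kcal/day.

2307 kilocalories daily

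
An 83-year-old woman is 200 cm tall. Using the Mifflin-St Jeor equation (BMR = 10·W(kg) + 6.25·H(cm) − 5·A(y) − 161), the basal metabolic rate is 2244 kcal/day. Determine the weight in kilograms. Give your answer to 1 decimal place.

157.0 kg

2244 = 10·W + 6.25(200) − 5(83) − 161
10·W = 2244 − 674 = 1570, so W = 157 kg.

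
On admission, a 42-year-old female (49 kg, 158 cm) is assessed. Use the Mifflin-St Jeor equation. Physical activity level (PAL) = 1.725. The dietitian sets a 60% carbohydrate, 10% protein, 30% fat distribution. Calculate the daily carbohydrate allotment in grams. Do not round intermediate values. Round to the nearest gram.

Mifflin-St Jeor (female): BMR = 10(49) + 6.25(158) − 5(42) − 161 = 490 + 987.5 − 210 − 161 = 1106.5 kcal/day.
TEE = 1106.5 × 1.725 = 1908.7125 kcal/day.
Carbohydrate energy = 60% × 1908.7125 = 1145.2275 kcal.
Carbohydrate = 1145.2275 ÷ 4 kcal/g = 286.3069 g.

286 g/day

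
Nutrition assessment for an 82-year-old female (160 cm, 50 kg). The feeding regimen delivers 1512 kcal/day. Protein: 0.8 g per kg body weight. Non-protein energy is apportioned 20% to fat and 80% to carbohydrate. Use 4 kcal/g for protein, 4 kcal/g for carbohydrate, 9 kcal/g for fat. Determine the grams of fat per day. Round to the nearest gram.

Protein = 0.8 × 50 = 40 g → 40 × 4 = 160 kcal.
Non-protein calories = 1512 − 160 = 1352 kcal.
Fat: 20% × 1352 = 270.4 kcal; carbohydrate: 1081.6 kcal.
Fat: 270.4 kcal ÷ 9 kcal/g = 30.0444 g.

30 g/day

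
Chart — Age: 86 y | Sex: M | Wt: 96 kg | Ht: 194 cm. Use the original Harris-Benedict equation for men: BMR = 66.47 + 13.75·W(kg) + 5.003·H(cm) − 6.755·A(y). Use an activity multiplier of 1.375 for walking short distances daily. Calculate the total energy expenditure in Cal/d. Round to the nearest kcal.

Harris-Benedict: BMR = 66.47 + 13.75(96) + 5.003(194) − 6.755(86) = 1776.122 kcal/day.
TEE = BMR × activity factor = 1776.122 × 1.375 = 2442.1678 kcal/day.

2442 Cal/d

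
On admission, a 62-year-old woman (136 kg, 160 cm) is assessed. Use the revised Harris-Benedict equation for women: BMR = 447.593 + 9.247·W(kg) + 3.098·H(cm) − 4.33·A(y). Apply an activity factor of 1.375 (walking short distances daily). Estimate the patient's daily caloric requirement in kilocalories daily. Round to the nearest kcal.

2657 kilocalories daily

Harris-Benedict: BMR = 447.593 + 9.247(136) + 3.098(160) − 4.33(62) = 1932.405 kcal/day.
TEE = BMR × activity factor = 1932.405 × 1.375 = 2657.0569 kcal/day.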